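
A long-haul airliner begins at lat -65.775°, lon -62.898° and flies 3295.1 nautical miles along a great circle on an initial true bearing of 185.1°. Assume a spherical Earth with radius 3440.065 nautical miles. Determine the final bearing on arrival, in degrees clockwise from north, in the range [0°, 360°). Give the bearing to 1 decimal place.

Central angle δ = d/R = 0.957860 rad.
Start latitude φ₁ = -1.147990 rad; initial bearing θ = 3.230604 rad.
Applying the spherical law of cosines for sides, sin φ₂ = sin φ₁ cos δ + cos φ₁ sin δ cos θ = -0.858912, so φ₂ = -59.195°.
Then Δλ = atan2(-0.029835, -0.208006) = -2.999129 rad, from sin θ sin δ cos φ₁ over cos δ − sin φ₁ sin φ₂.
λ₂ = -62.898° + -171.837° = -234.735°, normalized to (−180°, 180°] → 125.265°.
The forward bearing on arrival equals the back-azimuth from the destination plus 180°.
Back-azimuth from P₂ (-59.2°, 125.3°) to P₁ (-65.8°, -62.9°), with Δλ' = λ₁ − λ₂ = -188.2°: atan2( sin Δλ' cos φ₁ , cos φ₂ sin φ₁ − sin φ₂ cos φ₁ cos Δλ' ) = 175.9°.
Final bearing = (175.9° + 180°) mod 360° = 355.9°.

final bearing 355.9°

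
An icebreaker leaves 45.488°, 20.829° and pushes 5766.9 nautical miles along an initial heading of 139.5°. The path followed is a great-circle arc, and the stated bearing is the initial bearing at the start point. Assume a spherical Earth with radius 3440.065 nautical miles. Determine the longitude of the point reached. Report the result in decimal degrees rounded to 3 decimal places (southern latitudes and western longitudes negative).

Angular distance δ = d/R = 5766.9 / 3440.065 = 1.676393 rad.
With φ₁ = 45.488° = 0.793915 rad and θ = 139.5° = 2.434734 rad:
Destination latitude: φ₂ = arcsin( sin φ₁ cos δ + cos φ₁ sin δ cos θ ) = arcsin(-0.605281) = -37.249°.
Then Δλ = atan2(0.452765, 0.326228) = 0.946429 rad, from sin θ sin δ cos φ₁ over cos δ − sin φ₁ sin φ₂.
λ₂ = λ₁ + Δλ = 75.055°.

longitude 75.055°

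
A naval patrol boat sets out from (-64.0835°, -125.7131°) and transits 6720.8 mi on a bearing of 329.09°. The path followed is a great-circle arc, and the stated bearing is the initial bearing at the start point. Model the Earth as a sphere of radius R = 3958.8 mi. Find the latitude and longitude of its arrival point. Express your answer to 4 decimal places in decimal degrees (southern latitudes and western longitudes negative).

latitude 29.0646°, longitude -161.3730°

Central angle δ = d/R = 1.697686 rad.
Start latitude φ₁ = -1.118468 rad; initial bearing θ = 5.743704 rad.
Applying the spherical law of cosines for sides, sin φ₂ = sin φ₁ cos δ + cos φ₁ sin δ cos θ = 0.485795, so φ₂ = 29.0646°.
Then Δλ = atan2(-0.222709, 0.310390) = -0.622384 rad, from sin θ sin δ cos φ₁ over cos δ − sin φ₁ sin φ₂.
Hence λ₂ = -125.7131° + -35.6599° = -161.3730°.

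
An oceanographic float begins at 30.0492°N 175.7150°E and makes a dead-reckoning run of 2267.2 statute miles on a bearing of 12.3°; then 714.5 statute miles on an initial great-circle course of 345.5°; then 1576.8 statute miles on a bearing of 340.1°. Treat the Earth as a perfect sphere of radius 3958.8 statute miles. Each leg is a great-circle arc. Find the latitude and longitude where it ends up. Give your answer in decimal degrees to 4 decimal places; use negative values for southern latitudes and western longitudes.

Apply the spherical direct solution leg by leg, carrying full precision between legs.
Leg 1: from (30.0492°, 175.7150°), δ = 2267.2/3958.8 = 0.572699 rad, θ = 12.3° → φ = 61.5396°, λ = -170.2660°.
Leg 2: from (61.5396°, -170.2660°), δ = 714.5/3958.8 = 0.180484 rad, θ = 345.5° → φ = 71.3851°, λ = -178.3602°.
Leg 3: from (71.3851°, -178.3602°), δ = 1576.8/3958.8 = 0.398303 rad, θ = 340.1° → φ = 81.8555°, λ = 70.3676°.

latitude 81.8555°, longitude 70.3676°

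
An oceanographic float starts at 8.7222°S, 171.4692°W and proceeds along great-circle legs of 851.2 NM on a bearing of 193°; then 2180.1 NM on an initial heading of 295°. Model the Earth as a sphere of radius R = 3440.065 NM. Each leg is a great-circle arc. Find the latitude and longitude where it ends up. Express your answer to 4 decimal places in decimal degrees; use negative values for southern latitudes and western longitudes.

Apply the spherical direct solution leg by leg, carrying full precision between legs.
Leg 1: from (-8.7222°, -171.4692°), δ = 851.2/3440.065 = 0.247437 rad, θ = 193° → φ = -22.5139°, λ = -174.8884°.
Leg 2: from (-22.5139°, -174.8884°), δ = 2180.1/3440.065 = 0.633738 rad, θ = 295° → φ = -4.4374°, λ = 152.5441°.

latitude -4.4374°, longitude 152.5441°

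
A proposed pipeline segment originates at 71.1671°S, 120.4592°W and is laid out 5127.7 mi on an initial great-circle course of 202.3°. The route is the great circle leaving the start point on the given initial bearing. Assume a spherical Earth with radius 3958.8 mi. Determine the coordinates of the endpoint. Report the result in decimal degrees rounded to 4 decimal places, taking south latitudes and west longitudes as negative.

latitude -33.0174°, longitude 85.3560°

The arc subtends δ = 5127.7/3958.8 = 1.295266 rad at the centre.
Converting: φ₁ = -1.242100 rad, θ = 3.530801 rad.
Destination latitude: φ₂ = arcsin( sin φ₁ cos δ + cos φ₁ sin δ cos θ ) = arcsin(-0.544893) = -33.0174°.
Δλ = atan2( sin θ sin δ cos φ₁ , cos δ − sin φ₁ sin φ₂ ) = atan2(-0.117872, -0.243665) = -2.691033 rad = -154.1848°.
λ₂ = -120.4592° + -154.1848° = -274.6440°, normalized to (−180°, 180°] → 85.3560°.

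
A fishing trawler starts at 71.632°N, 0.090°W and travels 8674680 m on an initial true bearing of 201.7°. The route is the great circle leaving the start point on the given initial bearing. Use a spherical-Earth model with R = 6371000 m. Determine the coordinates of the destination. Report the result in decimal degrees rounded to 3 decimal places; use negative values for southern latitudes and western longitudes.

latitude -5.123°, longitude -21.383°

δ = 8674680/6371000 = 1.361588 rad (78.0133°).
With φ₁ = 71.632° = 1.250214 rad and θ = 201.7° = 3.520329 rad:
sin φ₂ = sin φ₁ cos δ + cos φ₁ sin δ cos θ = (0.949052)(0.207685) + (0.315119)(0.978196)(-0.929133) = -0.089299
φ₂ = asin(-0.089299) = -0.089418 rad = -5.123°.
Then Δλ = atan2(-0.113974, 0.292435) = -0.371631 rad, from sin θ sin δ cos φ₁ over cos δ − sin φ₁ sin φ₂.
Hence λ₂ = -0.090° + -21.293° = -21.383°.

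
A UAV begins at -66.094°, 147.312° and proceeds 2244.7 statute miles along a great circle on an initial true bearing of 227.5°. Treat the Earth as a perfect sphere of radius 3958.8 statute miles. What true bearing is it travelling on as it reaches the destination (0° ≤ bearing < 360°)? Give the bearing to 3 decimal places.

Angular distance δ = d/R = 2244.7 / 3958.8 = 0.567015 rad.
Converting: φ₁ = -1.153558 rad, θ = 3.970624 rad.
Applying the spherical law of cosines for sides, sin φ₂ = sin φ₁ cos δ + cos φ₁ sin δ cos θ = -0.918193, so φ₂ = -66.663°.
Then Δλ = atan2(-0.160476, 0.004085) = -1.545347 rad, from sin θ sin δ cos φ₁ over cos δ − sin φ₁ sin φ₂.
λ₂ = λ₁ + Δλ = 58.770°.
The forward bearing on arrival equals the back-azimuth from the destination plus 180°.
Back-azimuth from P₂ (-66.663°, 58.770°) to P₁ (-66.094°, 147.312°), with Δλ' = λ₁ − λ₂ = 88.542°: atan2( sin Δλ' cos φ₁ , cos φ₂ sin φ₁ − sin φ₂ cos φ₁ cos Δλ' ) = 131.042°.
Final bearing = (131.042° + 180°) mod 360° = 311.042°.

final bearing 311.042°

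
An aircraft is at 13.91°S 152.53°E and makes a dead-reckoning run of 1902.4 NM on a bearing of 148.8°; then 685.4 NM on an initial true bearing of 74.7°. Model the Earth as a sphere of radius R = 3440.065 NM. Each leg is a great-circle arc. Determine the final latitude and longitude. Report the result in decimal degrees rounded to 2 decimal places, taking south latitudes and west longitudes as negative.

Apply the spherical direct solution leg by leg, carrying full precision between legs.
Leg 1: from (-13.91°, 152.53°), δ = 1902.4/3440.065 = 0.553013 rad, θ = 148.8° → φ = -39.84°, λ = 173.29°.
Leg 2: from (-39.84°, 173.29°), δ = 685.4/3440.065 = 0.199240 rad, θ = 74.7° → φ = -36.01°, λ = -173.06°.

latitude -36.01°, longitude -173.06°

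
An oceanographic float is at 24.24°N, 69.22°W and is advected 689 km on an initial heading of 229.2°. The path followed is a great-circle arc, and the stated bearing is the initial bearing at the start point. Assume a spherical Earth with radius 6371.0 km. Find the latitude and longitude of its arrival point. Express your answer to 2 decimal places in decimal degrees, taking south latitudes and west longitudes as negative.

The arc subtends δ = 689/6371 = 0.108146 rad at the centre.
Converting: φ₁ = 0.423068 rad, θ = 4.000295 rad.
Applying the spherical law of cosines for sides, sin φ₂ = sin φ₁ cos δ + cos φ₁ sin δ cos θ = 0.343852, so φ₂ = 20.11°.
Δλ = atan2( sin θ sin δ cos φ₁ , cos δ − sin φ₁ sin φ₂ ) = atan2(-0.074503, 0.852986) = -0.087123 rad = -4.99°.
λ₂ = -69.22° + -4.99° = -74.21°.

latitude 20.11°, longitude -74.21°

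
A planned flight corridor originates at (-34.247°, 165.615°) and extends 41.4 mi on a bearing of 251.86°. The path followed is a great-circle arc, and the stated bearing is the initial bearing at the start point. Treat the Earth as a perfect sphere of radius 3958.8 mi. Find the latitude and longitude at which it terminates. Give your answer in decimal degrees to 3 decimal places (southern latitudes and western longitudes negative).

latitude -34.432°, longitude 164.925°

The arc subtends δ = 41.4/3958.8 = 0.010458 rad at the centre.
With φ₁ = -34.247° = -0.597723 rad and θ = 251.86° = 4.395786 rad:
Destination latitude: φ₂ = arcsin( sin φ₁ cos δ + cos φ₁ sin δ cos θ ) = arcsin(-0.565422) = -34.432°.
Δλ = atan2( sin θ sin δ cos φ₁ , cos δ − sin φ₁ sin φ₂ ) = atan2(-0.008215, 0.681747) = -0.012049 rad = -0.690°.
Hence λ₂ = 165.615° + -0.690° = 164.925°.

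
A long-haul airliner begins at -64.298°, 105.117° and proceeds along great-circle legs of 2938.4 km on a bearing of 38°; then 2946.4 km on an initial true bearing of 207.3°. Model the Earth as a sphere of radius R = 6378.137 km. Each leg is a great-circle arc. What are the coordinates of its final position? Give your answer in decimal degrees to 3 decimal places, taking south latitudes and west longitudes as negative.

Apply the spherical direct solution leg by leg, carrying full precision between legs.
Leg 1: from (-64.298°, 105.117°), δ = 2938.4/6378.137 = 0.460699 rad, θ = 38° → φ = -40.934°, λ = 126.359°.
Leg 2: from (-40.934°, 126.359°), δ = 2946.4/6378.137 = 0.461953 rad, θ = 207.3° → φ = -62.340°, λ = 100.233°.

latitude -62.340°, longitude 100.233°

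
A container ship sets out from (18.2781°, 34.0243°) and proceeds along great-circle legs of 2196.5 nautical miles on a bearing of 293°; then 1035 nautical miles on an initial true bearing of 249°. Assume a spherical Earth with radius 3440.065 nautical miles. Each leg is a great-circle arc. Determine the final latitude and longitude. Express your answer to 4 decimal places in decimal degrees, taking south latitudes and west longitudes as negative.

Apply the spherical direct solution leg by leg, carrying full precision between legs.
Leg 1: from (18.2781°, 34.0243°), δ = 2196.5/3440.065 = 0.638505 rad, θ = 293° → φ = 28.2269°, λ = -4.4866°.
Leg 2: from (28.2269°, -4.4866°), δ = 1035/3440.065 = 0.300866 rad, θ = 249° → φ = 20.9865°, λ = -21.7234°.

latitude 20.9865°, longitude -21.7234°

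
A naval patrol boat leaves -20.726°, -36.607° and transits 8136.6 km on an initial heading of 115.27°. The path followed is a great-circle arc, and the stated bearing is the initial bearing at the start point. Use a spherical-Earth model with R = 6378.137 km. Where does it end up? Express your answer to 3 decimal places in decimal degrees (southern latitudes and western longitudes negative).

δ = 8136.6/6378.137 = 1.275702 rad (73.0923°).
With φ₁ = -20.726° = -0.361737 rad and θ = 115.27° = 2.011841 rad:
Destination latitude: φ₂ = arcsin( sin φ₁ cos δ + cos φ₁ sin δ cos θ ) = arcsin(-0.484925) = -29.008°.
Then Δλ = atan2(0.809223, 0.119216) = 1.424527 rad, from sin θ sin δ cos φ₁ over cos δ − sin φ₁ sin φ₂.
Hence λ₂ = -36.607° + 81.619° = 45.012°.

latitude -29.008°, longitude 45.012°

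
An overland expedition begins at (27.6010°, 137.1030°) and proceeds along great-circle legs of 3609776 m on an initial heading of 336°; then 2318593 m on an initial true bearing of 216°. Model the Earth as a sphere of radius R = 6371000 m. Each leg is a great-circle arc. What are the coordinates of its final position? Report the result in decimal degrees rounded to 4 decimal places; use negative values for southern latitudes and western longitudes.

latitude 37.5067°, longitude 99.0564°

Apply the spherical direct solution leg by leg, carrying full precision between legs.
Leg 1: from (27.6010°, 137.1030°), δ = 3609776/6371000 = 0.566595 rad, θ = 336° → φ = 55.6355°, λ = 114.3486°.
Leg 2: from (55.6355°, 114.3486°), δ = 2318593/6371000 = 0.363929 rad, θ = 216° → φ = 37.5067°, λ = 99.0564°.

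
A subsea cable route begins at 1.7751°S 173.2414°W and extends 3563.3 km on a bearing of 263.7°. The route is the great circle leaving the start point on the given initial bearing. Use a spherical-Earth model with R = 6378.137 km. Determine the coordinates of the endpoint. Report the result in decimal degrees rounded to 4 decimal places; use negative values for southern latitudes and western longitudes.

latitude -4.8418°, longitude 154.8377°

δ = 3563.3/6378.137 = 0.558674 rad (32.0097°).
With φ₁ = -1.7751° = -0.030981 rad and θ = 263.7° = 4.602433 rad:
sin φ₂ = sin φ₁ cos δ + cos φ₁ sin δ cos θ = (-0.030976)(0.847959) + (0.999520)(0.530062)(-0.109734) = -0.084405
φ₂ = asin(-0.084405) = -0.084505 rad = -4.8418°.
For the longitude increment, Δλ = atan2( sin θ sin δ cos φ₁, cos δ − sin φ₁ sin φ₂ ) = atan2(-0.526608, 0.845344) = -31.9209°.
λ₂ = -173.2414° + -31.9209° = -205.1623°, normalized to (−180°, 180°] → 154.8377°.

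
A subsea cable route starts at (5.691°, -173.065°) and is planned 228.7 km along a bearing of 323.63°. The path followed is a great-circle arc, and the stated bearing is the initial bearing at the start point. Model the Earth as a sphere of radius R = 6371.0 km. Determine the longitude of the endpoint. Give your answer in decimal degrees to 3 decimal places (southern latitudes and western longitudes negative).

longitude -174.295°

Central angle δ = d/R = 0.035897 rad.
With φ₁ = 5.691° = 0.099327 rad and θ = 323.63° = 5.648409 rad:
Applying the spherical law of cosines for sides, sin φ₂ = sin φ₁ cos δ + cos φ₁ sin δ cos θ = 0.127855, so φ₂ = 7.346°.
For the longitude increment, Δλ = atan2( sin θ sin δ cos φ₁, cos δ − sin φ₁ sin φ₂ ) = atan2(-0.021177, 0.986677) = -1.230°.
Hence λ₂ = -173.065° + -1.230° = -174.295°.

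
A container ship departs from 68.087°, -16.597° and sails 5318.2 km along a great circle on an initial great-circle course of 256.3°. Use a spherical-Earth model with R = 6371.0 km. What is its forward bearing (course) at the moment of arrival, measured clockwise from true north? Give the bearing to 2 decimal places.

Central angle δ = d/R = 0.834751 rad.
With φ₁ = 68.087° = 1.188342 rad and θ = 256.3° = 4.473279 rad:
Destination latitude: φ₂ = arcsin( sin φ₁ cos δ + cos φ₁ sin δ cos θ ) = arcsin(0.557351) = 33.873°.
Then Δλ = atan2(-0.268719, 0.154279) = -1.049618 rad, from sin θ sin δ cos φ₁ over cos δ − sin φ₁ sin φ₂.
λ₂ = -16.597° + -60.139° = -76.736°.
The forward bearing on arrival equals the back-azimuth from the destination plus 180°.
Back-azimuth from P₂ (33.87°, -76.74°) to P₁ (68.09°, -16.60°), with Δλ' = λ₁ − λ₂ = 60.14°: atan2( sin Δλ' cos φ₁ , cos φ₂ sin φ₁ − sin φ₂ cos φ₁ cos Δλ' ) = 25.89°.
Final bearing = (25.89° + 180°) mod 360° = 205.89°.

final bearing 205.89°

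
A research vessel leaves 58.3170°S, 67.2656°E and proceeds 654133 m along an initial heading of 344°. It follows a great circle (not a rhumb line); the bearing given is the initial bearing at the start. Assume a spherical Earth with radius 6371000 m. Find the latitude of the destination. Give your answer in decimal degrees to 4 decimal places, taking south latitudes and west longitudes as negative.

latitude -52.6307°

δ = 654133/6371000 = 0.102674 rad (5.8828°).
With φ₁ = -58.3170° = -1.017824 rad and θ = 344° = 6.003933 rad:
Applying the spherical law of cosines for sides, sin φ₂ = sin φ₁ cos δ + cos φ₁ sin δ cos θ = -0.794739, so φ₂ = -52.6307°.
Δλ = atan2( sin θ sin δ cos φ₁ , cos δ − sin φ₁ sin φ₂ ) = atan2(-0.014838, 0.318437) = -0.046563 rad = -2.6678°.
Hence λ₂ = 67.2656° + -2.6678° = 64.5978°.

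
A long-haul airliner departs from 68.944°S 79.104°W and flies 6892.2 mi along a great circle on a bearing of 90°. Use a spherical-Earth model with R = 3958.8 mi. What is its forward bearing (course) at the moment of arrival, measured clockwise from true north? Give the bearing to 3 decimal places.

final bearing 21.337°

Central angle δ = d/R = 1.740982 rad.
Converting: φ₁ = -1.203300 rad, θ = 1.570796 rad.
Destination latitude: φ₂ = arcsin( sin φ₁ cos δ + cos φ₁ sin δ cos θ ) = arcsin(0.158057) = 9.094°.
For the longitude increment, Δλ = atan2( sin θ sin δ cos φ₁, cos δ − sin φ₁ sin φ₂ ) = atan2(0.354090, -0.021862) = 93.533°.
λ₂ = -79.104° + 93.533° = 14.429°.
The forward bearing on arrival equals the back-azimuth from the destination plus 180°.
Back-azimuth from P₂ (9.094°, 14.429°) to P₁ (-68.944°, -79.104°), with Δλ' = λ₁ − λ₂ = -93.533°: atan2( sin Δλ' cos φ₁ , cos φ₂ sin φ₁ − sin φ₂ cos φ₁ cos Δλ' ) = 201.337°.
Final bearing = (201.337° + 180°) mod 360° = 21.337°.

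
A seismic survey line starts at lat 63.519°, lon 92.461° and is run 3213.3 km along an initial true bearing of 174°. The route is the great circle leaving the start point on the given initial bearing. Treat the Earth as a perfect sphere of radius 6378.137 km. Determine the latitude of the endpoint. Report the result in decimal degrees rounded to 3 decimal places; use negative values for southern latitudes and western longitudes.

δ = 3213.3/6378.137 = 0.503799 rad (28.8656°).
With φ₁ = 63.519° = 1.108616 rad and θ = 174° = 3.036873 rad:
sin φ₂ = sin φ₁ cos δ + cos φ₁ sin δ cos θ = (0.895082)(0.875755) + (0.445901)(0.482756)(-0.994522) = 0.569790
φ₂ = asin(0.569790) = 0.606251 rad = 34.736°.
For the longitude increment, Δλ = atan2( sin θ sin δ cos φ₁, cos δ − sin φ₁ sin φ₂ ) = atan2(0.022501, 0.365746) = 3.520°.
λ₂ = λ₁ + Δλ = 95.981°.

latitude 34.736°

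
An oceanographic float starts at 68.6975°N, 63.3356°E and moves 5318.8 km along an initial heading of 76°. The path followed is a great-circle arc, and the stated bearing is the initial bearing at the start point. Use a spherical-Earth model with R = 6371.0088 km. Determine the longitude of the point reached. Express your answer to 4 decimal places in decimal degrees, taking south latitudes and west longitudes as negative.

longitude 147.2389°

The arc subtends δ = 5318.8/6371.0088 = 0.834844 rad at the centre.
With φ₁ = 68.6975° = 1.198998 rad and θ = 76° = 1.326450 rad:
Destination latitude: φ₂ = arcsin( sin φ₁ cos δ + cos φ₁ sin δ cos θ ) = arcsin(0.690569) = 43.6752°.
Δλ = atan2( sin θ sin δ cos φ₁ , cos δ − sin φ₁ sin φ₂ ) = atan2(0.261271, 0.027907) = 1.464388 rad = 83.9033°.
λ₂ = λ₁ + Δλ = 147.2389°.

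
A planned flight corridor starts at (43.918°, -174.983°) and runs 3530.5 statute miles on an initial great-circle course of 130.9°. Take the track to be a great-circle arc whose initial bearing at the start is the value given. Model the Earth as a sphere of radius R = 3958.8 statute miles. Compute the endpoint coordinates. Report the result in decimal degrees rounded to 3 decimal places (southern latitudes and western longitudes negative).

Angular distance δ = d/R = 3530.5 / 3958.8 = 0.891811 rad.
Converting: φ₁ = 0.766514 rad, θ = 2.284636 rad.
Applying the spherical law of cosines for sides, sin φ₂ = sin φ₁ cos δ + cos φ₁ sin δ cos θ = 0.068573, so φ₂ = 3.932°.
For the longitude increment, Δλ = atan2( sin θ sin δ cos φ₁, cos δ − sin φ₁ sin φ₂ ) = atan2(0.423709, 0.580440) = 36.129°.
λ₂ = λ₁ + Δλ = -138.854°.

latitude 3.932°, longitude -138.854°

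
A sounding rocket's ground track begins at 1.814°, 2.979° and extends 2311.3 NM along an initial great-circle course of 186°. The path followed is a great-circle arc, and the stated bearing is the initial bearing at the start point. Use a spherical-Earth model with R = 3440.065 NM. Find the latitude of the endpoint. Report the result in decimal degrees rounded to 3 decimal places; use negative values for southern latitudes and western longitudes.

Central angle δ = d/R = 0.671877 rad.
With φ₁ = 1.814° = 0.031660 rad and θ = 186° = 3.246312 rad:
Applying the spherical law of cosines for sides, sin φ₂ = sin φ₁ cos δ + cos φ₁ sin δ cos θ = -0.593961, so φ₂ = -36.439°.
For the longitude increment, Δλ = atan2( sin θ sin δ cos φ₁, cos δ − sin φ₁ sin φ₂ ) = atan2(-0.065032, 0.801457) = -4.639°.
λ₂ = λ₁ + Δλ = -1.660°.

latitude -36.439°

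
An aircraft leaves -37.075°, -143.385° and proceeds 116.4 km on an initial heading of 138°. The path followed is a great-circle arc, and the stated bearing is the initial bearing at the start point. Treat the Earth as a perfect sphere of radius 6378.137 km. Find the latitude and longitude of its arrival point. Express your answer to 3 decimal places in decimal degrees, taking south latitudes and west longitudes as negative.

Central angle δ = d/R = 0.018250 rad.
Start latitude φ₁ = -0.647081 rad; initial bearing θ = 2.408554 rad.
sin φ₂ = sin φ₁ cos δ + cos φ₁ sin δ cos θ = (-0.602860)(0.999833) + (0.797847)(0.018249)(-0.743145) = -0.613580
φ₂ = asin(-0.613580) = -0.660586 rad = -37.849°.
Then Δλ = atan2(0.009742, 0.629931) = 0.015465 rad, from sin θ sin δ cos φ₁ over cos δ − sin φ₁ sin φ₂.
Hence λ₂ = -143.385° + 0.886° = -142.499°.

latitude -37.849°, longitude -142.499°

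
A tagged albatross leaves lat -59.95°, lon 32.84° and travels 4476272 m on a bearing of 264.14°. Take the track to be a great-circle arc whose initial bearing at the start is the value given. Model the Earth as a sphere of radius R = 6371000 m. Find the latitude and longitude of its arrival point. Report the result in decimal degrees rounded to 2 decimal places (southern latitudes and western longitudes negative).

Angular distance δ = d/R = 4476272 / 6371000 = 0.702601 rad.
Start latitude φ₁ = -1.046325 rad; initial bearing θ = 4.610113 rad.
Applying the spherical law of cosines for sides, sin φ₂ = sin φ₁ cos δ + cos φ₁ sin δ cos θ = -0.693624, so φ₂ = -43.92°.
Then Δλ = atan2(-0.321900, 0.162771) = -1.102634 rad, from sin θ sin δ cos φ₁ over cos δ − sin φ₁ sin φ₂.
Hence λ₂ = 32.84° + -63.18° = -30.34°.

latitude -43.92°, longitude -30.34°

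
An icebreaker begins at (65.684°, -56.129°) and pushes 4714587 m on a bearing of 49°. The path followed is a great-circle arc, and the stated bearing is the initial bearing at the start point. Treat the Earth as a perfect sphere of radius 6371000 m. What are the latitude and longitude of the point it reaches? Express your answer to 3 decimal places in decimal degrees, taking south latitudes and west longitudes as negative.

latitude 58.772°, longitude 44.886°

Central angle δ = d/R = 0.740007 rad.
Start latitude φ₁ = 1.146402 rad; initial bearing θ = 0.855211 rad.
Destination latitude: φ₂ = arcsin( sin φ₁ cos δ + cos φ₁ sin δ cos θ ) = arcsin(0.855110) = 58.772°.
For the longitude increment, Δλ = atan2( sin θ sin δ cos φ₁, cos δ − sin φ₁ sin φ₂ ) = atan2(0.209547, -0.040788) = 101.015°.
λ₂ = λ₁ + Δλ = 44.886°.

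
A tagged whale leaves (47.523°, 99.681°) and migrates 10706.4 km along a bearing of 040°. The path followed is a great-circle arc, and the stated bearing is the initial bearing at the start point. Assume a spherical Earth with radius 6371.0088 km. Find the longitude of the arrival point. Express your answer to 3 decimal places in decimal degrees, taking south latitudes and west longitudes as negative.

longitude -125.472°

The arc subtends δ = 10706.4/6371.0088 = 1.680487 rad at the centre.
With φ₁ = 47.523° = 0.829433 rad and θ = 40° = 0.698132 rad:
Destination latitude: φ₂ = arcsin( sin φ₁ cos δ + cos φ₁ sin δ cos θ ) = arcsin(0.433456) = 25.687°.
Then Δλ = atan2(0.431462, -0.429166) = 2.353527 rad, from sin θ sin δ cos φ₁ over cos δ − sin φ₁ sin φ₂.
λ₂ = 99.681° + 134.847° = 234.528°, normalized to (−180°, 180°] → -125.472°.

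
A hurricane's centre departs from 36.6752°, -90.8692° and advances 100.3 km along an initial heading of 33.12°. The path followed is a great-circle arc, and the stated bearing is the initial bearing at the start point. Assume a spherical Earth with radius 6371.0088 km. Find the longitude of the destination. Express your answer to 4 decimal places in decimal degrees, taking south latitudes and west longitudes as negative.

The arc subtends δ = 100.3/6371.0088 = 0.015743 rad at the centre.
With φ₁ = 36.6752° = 0.640103 rad and θ = 33.12° = 0.578053 rad:
Destination latitude: φ₂ = arcsin( sin φ₁ cos δ + cos φ₁ sin δ cos θ ) = arcsin(0.607779) = 37.4291°.
Δλ = atan2( sin θ sin δ cos φ₁ , cos δ − sin φ₁ sin φ₂ ) = atan2(0.006899, 0.636863) = 0.010832 rad = 0.6206°.
Hence λ₂ = -90.8692° + 0.6206° = -90.2486°.

longitude -90.2486°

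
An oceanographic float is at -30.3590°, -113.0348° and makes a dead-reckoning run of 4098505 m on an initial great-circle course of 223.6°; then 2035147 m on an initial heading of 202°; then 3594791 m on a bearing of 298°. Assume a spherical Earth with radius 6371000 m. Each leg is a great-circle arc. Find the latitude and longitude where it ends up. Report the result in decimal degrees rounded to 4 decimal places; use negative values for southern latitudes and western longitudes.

Apply the spherical direct solution leg by leg, carrying full precision between legs.
Leg 1: from (-30.3590°, -113.0348°), δ = 4098505/6371000 = 0.643306 rad, θ = 223.6° → φ = -51.1889°, λ = -154.3355°.
Leg 2: from (-51.1889°, -154.3355°), δ = 2035147/6371000 = 0.319439 rad, θ = 202° → φ = -67.2629°, λ = -172.0556°.
Leg 3: from (-67.2629°, -172.0556°), δ = 3594791/6371000 = 0.564243 rad, θ = 298° → φ = -43.0230°, λ = 147.7138°.

latitude -43.0230°, longitude 147.7138°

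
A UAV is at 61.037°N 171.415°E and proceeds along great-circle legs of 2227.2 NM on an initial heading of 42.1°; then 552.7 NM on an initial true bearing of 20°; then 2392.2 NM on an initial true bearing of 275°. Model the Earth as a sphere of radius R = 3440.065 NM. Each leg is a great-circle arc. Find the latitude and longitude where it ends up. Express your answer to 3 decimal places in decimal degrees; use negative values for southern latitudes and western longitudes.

Apply the spherical direct solution leg by leg, carrying full precision between legs.
Leg 1: from (61.037°, 171.415°), δ = 2227.2/3440.065 = 0.647430 rad, θ = 42.1° → φ = 66.147°, λ = -97.835°.
Leg 2: from (66.147°, -97.835°), δ = 552.7/3440.065 = 0.160666 rad, θ = 20° → φ = 74.493°, λ = -86.026°.
Leg 3: from (74.493°, -86.026°), δ = 2392.2/3440.065 = 0.695394 rad, θ = 275° → φ = 49.006°, λ = -162.675°.

latitude 49.006°, longitude -162.675°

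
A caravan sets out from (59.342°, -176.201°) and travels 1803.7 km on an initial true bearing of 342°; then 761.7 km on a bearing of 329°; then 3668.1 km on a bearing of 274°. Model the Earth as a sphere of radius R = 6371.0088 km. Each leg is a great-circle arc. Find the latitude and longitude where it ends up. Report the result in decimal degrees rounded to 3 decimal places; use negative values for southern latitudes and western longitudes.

Apply the spherical direct solution leg by leg, carrying full precision between legs.
Leg 1: from (59.342°, -176.201°), δ = 1803.7/6371.0088 = 0.283111 rad, θ = 342° → φ = 74.039°, λ = 165.503°.
Leg 2: from (74.039°, 165.503°), δ = 761.7/6371.0088 = 0.119557 rad, θ = 329° → φ = 79.327°, λ = 146.132°.
Leg 3: from (79.327°, 146.132°), δ = 3668.1/6371.0088 = 0.575749 rad, θ = 274° → φ = 56.233°, λ = 68.391°.

latitude 56.233°, longitude 68.391°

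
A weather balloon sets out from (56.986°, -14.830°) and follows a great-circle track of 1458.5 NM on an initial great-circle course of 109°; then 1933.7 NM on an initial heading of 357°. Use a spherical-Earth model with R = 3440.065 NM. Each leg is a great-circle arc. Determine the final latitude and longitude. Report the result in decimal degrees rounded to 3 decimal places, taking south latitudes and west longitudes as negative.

latitude 75.817°, longitude 11.203°

Apply the spherical direct solution leg by leg, carrying full precision between legs.
Leg 1: from (56.986°, -14.830°), δ = 1458.5/3440.065 = 0.423975 rad, θ = 109° → φ = 43.735°, λ = 17.740°.
Leg 2: from (43.735°, 17.740°), δ = 1933.7/3440.065 = 0.562111 rad, θ = 357° → φ = 75.817°, λ = 11.203°.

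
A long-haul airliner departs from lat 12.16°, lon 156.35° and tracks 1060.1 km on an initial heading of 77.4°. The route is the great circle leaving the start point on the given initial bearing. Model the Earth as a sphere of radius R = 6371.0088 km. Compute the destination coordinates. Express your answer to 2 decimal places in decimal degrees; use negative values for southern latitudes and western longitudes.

latitude 14.07°, longitude 165.94°

Central angle δ = d/R = 0.166394 rad.
Converting: φ₁ = 0.212232 rad, θ = 1.350885 rad.
Destination latitude: φ₂ = arcsin( sin φ₁ cos δ + cos φ₁ sin δ cos θ ) = arcsin(0.243053) = 14.07°.
Δλ = atan2( sin θ sin δ cos φ₁ , cos δ − sin φ₁ sin φ₂ ) = atan2(0.158012, 0.934991) = 0.167417 rad = 9.59°.
Hence λ₂ = 156.35° + 9.59° = 165.94°.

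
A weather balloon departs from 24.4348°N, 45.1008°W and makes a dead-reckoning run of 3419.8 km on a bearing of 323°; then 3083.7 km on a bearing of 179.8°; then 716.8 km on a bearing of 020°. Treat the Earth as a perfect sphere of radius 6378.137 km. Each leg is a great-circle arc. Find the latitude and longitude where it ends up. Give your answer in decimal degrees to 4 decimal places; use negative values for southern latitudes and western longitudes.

latitude 24.9726°, longitude -69.1788°

Apply the spherical direct solution leg by leg, carrying full precision between legs.
Leg 1: from (24.4348°, -45.1008°), δ = 3419.8/6378.137 = 0.536175 rad, θ = 323° → φ = 46.6397°, λ = -71.7021°.
Leg 2: from (46.6397°, -71.7021°), δ = 3083.7/6378.137 = 0.483480 rad, θ = 179.8° → φ = 18.9385°, λ = -71.6038°.
Leg 3: from (18.9385°, -71.6038°), δ = 716.8/6378.137 = 0.112384 rad, θ = 20° → φ = 24.9726°, λ = -69.1788°.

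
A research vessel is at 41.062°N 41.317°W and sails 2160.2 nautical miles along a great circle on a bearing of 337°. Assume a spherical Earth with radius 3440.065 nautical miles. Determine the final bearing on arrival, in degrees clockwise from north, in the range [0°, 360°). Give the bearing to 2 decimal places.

Angular distance δ = d/R = 2160.2 / 3440.065 = 0.627953 rad.
Converting: φ₁ = 0.716667 rad, θ = 5.881760 rad.
Destination latitude: φ₂ = arcsin( sin φ₁ cos δ + cos φ₁ sin δ cos θ ) = arcsin(0.939317) = 69.937°.
Then Δλ = atan2(-0.173081, 0.192217) = -0.733060 rad, from sin θ sin δ cos φ₁ over cos δ − sin φ₁ sin φ₂.
λ₂ = -41.317° + -42.001° = -83.318°.
The forward bearing on arrival equals the back-azimuth from the destination plus 180°.
Back-azimuth from P₂ (69.94°, -83.32°) to P₁ (41.06°, -41.32°), with Δλ' = λ₁ − λ₂ = 42.00°: atan2( sin Δλ' cos φ₁ , cos φ₂ sin φ₁ − sin φ₂ cos φ₁ cos Δλ' ) = 120.82°.
Final bearing = (120.82° + 180°) mod 360° = 300.82°.

final bearing 300.82°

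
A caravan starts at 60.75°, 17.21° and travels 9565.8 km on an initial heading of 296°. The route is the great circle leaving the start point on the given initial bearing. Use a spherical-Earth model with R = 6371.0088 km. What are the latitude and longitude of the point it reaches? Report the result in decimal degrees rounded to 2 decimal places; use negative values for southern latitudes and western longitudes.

δ = 9565.8/6371.0088 = 1.501458 rad (86.0272°).
With φ₁ = 60.75° = 1.060288 rad and θ = 296° = 5.166175 rad:
Destination latitude: φ₂ = arcsin( sin φ₁ cos δ + cos φ₁ sin δ cos θ ) = arcsin(0.274132) = 15.91°.
Δλ = atan2( sin θ sin δ cos φ₁ , cos δ − sin φ₁ sin φ₂ ) = atan2(-0.438115, -0.169896) = -1.940732 rad = -111.20°.
λ₂ = λ₁ + Δλ = -93.99°.

latitude 15.91°, longitude -93.99°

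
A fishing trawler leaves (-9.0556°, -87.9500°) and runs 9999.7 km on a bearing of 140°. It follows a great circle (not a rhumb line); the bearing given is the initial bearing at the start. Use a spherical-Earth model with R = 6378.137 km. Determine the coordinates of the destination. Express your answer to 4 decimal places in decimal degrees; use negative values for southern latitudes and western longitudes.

latitude -49.1972°, longitude 12.4195°

δ = 9999.7/6378.137 = 1.567809 rad (89.8288°).
Converting: φ₁ = -0.158050 rad, θ = 2.443461 rad.
Destination latitude: φ₂ = arcsin( sin φ₁ cos δ + cos φ₁ sin δ cos θ ) = arcsin(-0.756963) = -49.1972°.
Then Δλ = atan2(0.634773, -0.116153) = 1.751778 rad, from sin θ sin δ cos φ₁ over cos δ − sin φ₁ sin φ₂.
Hence λ₂ = -87.9500° + 100.3695° = 12.4195°.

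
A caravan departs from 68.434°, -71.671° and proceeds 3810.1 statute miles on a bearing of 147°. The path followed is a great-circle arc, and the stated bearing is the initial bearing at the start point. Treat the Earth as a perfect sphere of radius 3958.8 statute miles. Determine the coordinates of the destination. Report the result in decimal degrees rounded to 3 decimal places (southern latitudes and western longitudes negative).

The arc subtends δ = 3810.1/3958.8 = 0.962438 rad at the centre.
Start latitude φ₁ = 1.194399 rad; initial bearing θ = 2.565634 rad.
sin φ₂ = sin φ₁ cos δ + cos φ₁ sin δ cos θ = (0.929995)(0.571521) + (0.367573)(0.820587)(-0.838671) = 0.278547
φ₂ = asin(0.278547) = 0.282281 rad = 16.174°.
For the longitude increment, Δλ = atan2( sin θ sin δ cos φ₁, cos δ − sin φ₁ sin φ₂ ) = atan2(0.164277, 0.312474) = 27.732°.
λ₂ = -71.671° + 27.732° = -43.939°.

latitude 16.174°, longitude -43.939°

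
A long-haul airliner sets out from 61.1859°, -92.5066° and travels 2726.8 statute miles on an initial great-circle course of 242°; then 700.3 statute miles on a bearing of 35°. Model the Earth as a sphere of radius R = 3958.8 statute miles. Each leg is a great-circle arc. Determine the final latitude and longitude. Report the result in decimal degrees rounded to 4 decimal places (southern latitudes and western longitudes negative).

Apply the spherical direct solution leg by leg, carrying full precision between legs.
Leg 1: from (61.1859°, -92.5066°), δ = 2726.8/3958.8 = 0.688795 rad, θ = 242° → φ = 32.1819°, λ = -134.0420°.
Leg 2: from (32.1819°, -134.0420°), δ = 700.3/3958.8 = 0.176897 rad, θ = 35° → φ = 40.2633°, λ = -126.4410°.

latitude 40.2633°, longitude -126.4410°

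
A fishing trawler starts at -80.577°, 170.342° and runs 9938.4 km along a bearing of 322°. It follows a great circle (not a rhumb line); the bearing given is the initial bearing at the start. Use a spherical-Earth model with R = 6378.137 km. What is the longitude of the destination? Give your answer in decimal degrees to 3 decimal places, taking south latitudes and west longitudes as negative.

longitude 132.038°

The arc subtends δ = 9938.4/6378.137 = 1.558198 rad at the centre.
Converting: φ₁ = -1.406334 rad, θ = 5.619960 rad.
sin φ₂ = sin φ₁ cos δ + cos φ₁ sin δ cos θ = (-0.986507)(0.012598) + (0.163722)(0.999921)(0.788011) = 0.116576
φ₂ = asin(0.116576) = 0.116842 rad = 6.695°.
For the longitude increment, Δλ = atan2( sin θ sin δ cos φ₁, cos δ − sin φ₁ sin φ₂ ) = atan2(-0.100789, 0.127601) = -38.304°.
λ₂ = 170.342° + -38.304° = 132.038°.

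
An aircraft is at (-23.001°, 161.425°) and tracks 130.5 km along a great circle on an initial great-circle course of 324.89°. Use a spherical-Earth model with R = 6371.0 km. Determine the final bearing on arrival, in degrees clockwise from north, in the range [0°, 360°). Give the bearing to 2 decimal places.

δ = 130.5/6371 = 0.020483 rad (1.1736°).
Converting: φ₁ = -0.401443 rad, θ = 5.670400 rad.
sin φ₂ = sin φ₁ cos δ + cos φ₁ sin δ cos θ = (-0.390747)(0.999790) + (0.920498)(0.020482)(0.818049) = -0.375242
φ₂ = asin(-0.375242) = -0.384658 rad = -22.039°.
For the longitude increment, Δλ = atan2( sin θ sin δ cos φ₁, cos δ − sin φ₁ sin φ₂ ) = atan2(-0.010844, 0.853165) = -0.728°.
λ₂ = 161.425° + -0.728° = 160.697°.
The forward bearing on arrival equals the back-azimuth from the destination plus 180°.
Back-azimuth from P₂ (-22.04°, 160.70°) to P₁ (-23.00°, 161.43°), with Δλ' = λ₁ − λ₂ = 0.73°: atan2( sin Δλ' cos φ₁ , cos φ₂ sin φ₁ − sin φ₂ cos φ₁ cos Δλ' ) = 145.17°.
Final bearing = (145.17° + 180°) mod 360° = 325.17°.

final bearing 325.17°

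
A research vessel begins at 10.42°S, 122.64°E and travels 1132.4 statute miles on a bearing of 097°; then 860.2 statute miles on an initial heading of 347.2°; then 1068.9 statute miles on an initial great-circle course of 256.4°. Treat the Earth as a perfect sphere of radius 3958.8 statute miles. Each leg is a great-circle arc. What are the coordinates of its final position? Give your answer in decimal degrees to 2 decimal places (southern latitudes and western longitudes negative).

latitude -3.42°, longitude 121.48°

Apply the spherical direct solution leg by leg, carrying full precision between legs.
Leg 1: from (-10.42°, 122.64°), δ = 1132.4/3958.8 = 0.286046 rad, θ = 97° → φ = -11.97°, λ = 139.28°.
Leg 2: from (-11.97°, 139.28°), δ = 860.2/3958.8 = 0.217288 rad, θ = 347.2° → φ = 0.18°, λ = 136.54°.
Leg 3: from (0.18°, 136.54°), δ = 1068.9/3958.8 = 0.270006 rad, θ = 256.4° → φ = -3.42°, λ = 121.48°.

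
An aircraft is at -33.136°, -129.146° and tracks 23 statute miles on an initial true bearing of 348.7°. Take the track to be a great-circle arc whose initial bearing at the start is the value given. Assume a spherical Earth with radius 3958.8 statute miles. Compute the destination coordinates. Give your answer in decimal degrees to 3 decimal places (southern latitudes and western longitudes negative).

Angular distance δ = d/R = 23 / 3958.8 = 0.005810 rad.
Start latitude φ₁ = -0.578332 rad; initial bearing θ = 6.085963 rad.
Destination latitude: φ₂ = arcsin( sin φ₁ cos δ + cos φ₁ sin δ cos θ ) = arcsin(-0.541848) = -32.810°.
For the longitude increment, Δλ = atan2( sin θ sin δ cos φ₁, cos δ − sin φ₁ sin φ₂ ) = atan2(-0.000953, 0.703794) = -0.078°.
λ₂ = -129.146° + -0.078° = -129.224°.

latitude -32.810°, longitude -129.224°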